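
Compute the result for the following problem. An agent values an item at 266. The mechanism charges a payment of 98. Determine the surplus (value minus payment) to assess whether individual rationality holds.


Step 1: Surplus = value - payment = 266 - 98 = 168
Step 2: IR is satisfied (surplus >= 0)

168


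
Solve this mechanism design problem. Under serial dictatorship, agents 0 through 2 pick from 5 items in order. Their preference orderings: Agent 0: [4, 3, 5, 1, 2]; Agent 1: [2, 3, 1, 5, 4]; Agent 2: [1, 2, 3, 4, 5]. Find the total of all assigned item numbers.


Step 1: Agent 0 picks item 4
Step 2: Agent 1 picks item 2
Step 3: Agent 2 picks item 1
Step 4: Sum = 4 + 2 + 1 = 7

7


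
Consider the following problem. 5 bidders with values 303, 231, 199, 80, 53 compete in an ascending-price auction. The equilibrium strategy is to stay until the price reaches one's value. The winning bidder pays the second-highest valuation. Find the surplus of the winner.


Step 1: Identify the highest value: 303
Step 2: Identify the second-highest value: 231
Step 3: The final price = second-highest value = 231
Step 4: Surplus = 303 - 231 = 72

72


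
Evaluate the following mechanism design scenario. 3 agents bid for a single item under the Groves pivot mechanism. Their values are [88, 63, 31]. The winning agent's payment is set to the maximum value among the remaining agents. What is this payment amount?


Step 1: The efficient winner is agent 0 with value 88
Step 2: Other agents' values: [63, 31]
Step 3: Pivot payment = max(others) = 63
Step 4: The winner pays 63

63


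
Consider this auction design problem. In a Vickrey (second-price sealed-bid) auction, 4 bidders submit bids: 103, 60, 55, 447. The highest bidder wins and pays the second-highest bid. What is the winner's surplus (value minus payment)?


Step 1: Sort bids in descending order: 447, 103, 60, 55
Step 2: The winning bid is the highest: 447
Step 3: The payment equals the second-highest bid: 103
Step 4: Surplus = winner's bid - payment = 447 - 103 = 344

344


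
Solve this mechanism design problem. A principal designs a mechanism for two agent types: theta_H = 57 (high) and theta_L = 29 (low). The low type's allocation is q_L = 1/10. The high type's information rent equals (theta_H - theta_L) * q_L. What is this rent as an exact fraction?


Step 1: theta_H - theta_L = 57 - 29 = 28
Step 2: Information rent = (theta_H - theta_L) * q_L
Step 3: = 28 * 1/10
Step 4: = 14/5

14/5


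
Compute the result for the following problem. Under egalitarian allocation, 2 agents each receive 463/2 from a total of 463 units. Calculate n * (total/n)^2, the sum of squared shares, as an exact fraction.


Step 1: Each agent's share = 463/2
Step 2: Square of each share = (463/2)^2 = 214369/4
Step 3: Sum of squares = 2 * 214369/4 = 214369/2

214369/2


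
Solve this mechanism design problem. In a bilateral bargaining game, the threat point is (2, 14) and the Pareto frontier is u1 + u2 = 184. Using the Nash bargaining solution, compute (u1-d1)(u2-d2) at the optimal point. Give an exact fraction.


Step 1: The Nash solution splits surplus symmetrically above the disagreement point
Step 2: u1 = (total + d1 - d2)/2 = (184 + 2 - 14)/2 = 86
Step 3: u2 = (total - d1 + d2)/2 = (184 - 2 + 14)/2 = 98
Step 4: Nash product = (86 - 2) * (98 - 14)
Step 5: = 84 * 84 = 7056

7056


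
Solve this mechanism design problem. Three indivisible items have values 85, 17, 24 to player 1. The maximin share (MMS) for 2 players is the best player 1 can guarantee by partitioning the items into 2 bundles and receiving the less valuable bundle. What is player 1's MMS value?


Step 1: Item values = 85, 17, 24
Step 2: Enumerate all 2-bundle partitions and take the smaller bundle:
  Partition 1: {85} vs {17,24} -> bundles 85, 41; min = 41
  Partition 2: {17} vs {85,24} -> bundles 17, 109; min = 17
  Partition 3: {24} vs {85,17} -> bundles 24, 102; min = 24
Step 3: MMS = max(41, 17, 24) = 41

41


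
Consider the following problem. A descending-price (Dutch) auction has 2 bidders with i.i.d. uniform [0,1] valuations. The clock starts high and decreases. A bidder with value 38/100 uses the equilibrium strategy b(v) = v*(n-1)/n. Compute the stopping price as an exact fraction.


Step 1: Dutch auctions are strategically equivalent to first-price auctions
Step 2: The equilibrium bid is b(v) = v*(n-1)/n
Step 3: b = 19/50 * 1/2
Step 4: b = 19/100

19/100


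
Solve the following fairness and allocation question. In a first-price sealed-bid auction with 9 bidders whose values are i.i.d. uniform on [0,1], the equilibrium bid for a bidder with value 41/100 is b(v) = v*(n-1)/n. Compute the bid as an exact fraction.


Step 1: The symmetric BNE bidding function is b(v) = v * (n-1) / n
Step 2: Substitute v = 41/100 and n = 9
Step 3: b = 41/100 * 8/9
Step 4: b = 82/225

82/225


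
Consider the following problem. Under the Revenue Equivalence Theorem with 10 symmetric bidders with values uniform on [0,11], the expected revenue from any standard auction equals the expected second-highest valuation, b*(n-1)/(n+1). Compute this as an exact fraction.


Step 1: By Revenue Equivalence, expected revenue = b*(n-1)/(n+1)
Step 2: Substituting n = 10, b = 11
Step 3: Revenue = 11*(10-1)/(10+1) = 11*9/11
Step 4: Revenue = 99/11 = 9

9


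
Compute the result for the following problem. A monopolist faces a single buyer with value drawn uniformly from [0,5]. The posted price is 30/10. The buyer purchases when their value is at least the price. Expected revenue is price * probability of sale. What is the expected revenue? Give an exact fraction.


Step 1: Posted price r = 3, value support [0,5]
Step 2: P(v >= r) = (5 - 3)/5 = 2/5
Step 3: Expected revenue = r * P(v >= r) = 3 * 2/5
Step 4: Revenue = 6/5

6/5


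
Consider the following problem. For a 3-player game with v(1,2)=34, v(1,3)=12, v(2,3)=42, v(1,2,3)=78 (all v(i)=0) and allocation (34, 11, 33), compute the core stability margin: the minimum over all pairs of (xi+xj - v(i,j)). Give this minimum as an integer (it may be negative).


Step 1: Slack for coalition (1,2): x1+x2 - v12 = 45 - 34 = 11
Step 2: Slack for coalition (1,3): x1+x3 - v13 = 67 - 12 = 55
Step 3: Slack for coalition (2,3): x2+x3 - v23 = 44 - 42 = 2
Step 4: Minimum slack = min(11, 55, 2) = 2, attained by (2,3); no pair can gain by deviating, so the allocation is in the core

2


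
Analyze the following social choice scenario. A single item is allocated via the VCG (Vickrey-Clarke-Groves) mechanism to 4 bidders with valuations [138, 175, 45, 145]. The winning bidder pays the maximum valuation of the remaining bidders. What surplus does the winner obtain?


Step 1: The winner is the agent with the highest value: agent 1 with value 175
Step 2: Values of other agents: [138, 45, 145]
Step 3: VCG payment = max of others' values = 145
Step 4: Surplus = 175 - 145 = 30

30


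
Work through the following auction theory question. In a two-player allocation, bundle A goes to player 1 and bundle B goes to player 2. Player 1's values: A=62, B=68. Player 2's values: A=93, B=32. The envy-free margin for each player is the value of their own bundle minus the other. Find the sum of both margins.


Step 1: Player 1's margin = v1(A) - v1(B) = 62 - 68 = -6
Step 2: Player 2's margin = v2(B) - v2(A) = 32 - 93 = -61
Step 3: Total margin = -6 + -61 = -67

-67


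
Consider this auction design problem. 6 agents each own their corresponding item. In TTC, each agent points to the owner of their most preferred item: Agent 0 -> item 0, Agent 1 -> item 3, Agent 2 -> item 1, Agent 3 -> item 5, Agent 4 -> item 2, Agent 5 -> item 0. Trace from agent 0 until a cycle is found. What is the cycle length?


Step 1: Trace the pointer graph from agent 0: 0 -> 0
Step 2: A cycle is detected when we revisit agent 0
Step 3: The cycle is: 0 -> 0
Step 4: Cycle length = 1

1


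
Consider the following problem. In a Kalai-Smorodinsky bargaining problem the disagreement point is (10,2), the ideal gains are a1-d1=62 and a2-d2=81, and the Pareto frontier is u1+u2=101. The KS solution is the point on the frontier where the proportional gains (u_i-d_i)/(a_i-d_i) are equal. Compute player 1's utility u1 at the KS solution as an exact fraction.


Step 1: At the KS point, (u1-d1)/r1 = (u2-d2)/r2 = t and u1+u2 = 101
Step 2: u1 = d1 + r1*t and u2 = d2 + r2*t, so (d1 + r1*t) + (d2 + r2*t) = 101
Step 3: t = (101 - 10 - 2)/(62 + 81) = 89/143
Step 4: u1 = d1 + r1*t = 10 + 62 * 89/143 = 6948/143
Step 5: (Check: u2 = d2 + r2*t = 7495/143; u1+u2 = 6948/143 + 7495/143 = 101, on the frontier.)

6948/143


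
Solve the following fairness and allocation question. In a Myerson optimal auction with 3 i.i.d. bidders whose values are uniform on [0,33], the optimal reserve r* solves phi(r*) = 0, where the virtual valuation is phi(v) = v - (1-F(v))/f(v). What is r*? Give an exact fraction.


Step 1: For U[0,33], F(v) = v/33 and f(v) = 1/33
Step 2: phi(v) = v - (1 - v/33)/(1/33) = v - (33 - v) = 2v - 33
Step 3: Set phi(r*) = 0: 2r* - 33 = 0
Step 4: r* = 33/2 (the number of bidders n = 3 does not enter)

33/2


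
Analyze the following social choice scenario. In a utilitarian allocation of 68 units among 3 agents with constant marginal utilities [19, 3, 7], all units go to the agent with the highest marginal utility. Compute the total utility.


Step 1: The marginal utilities are [19, 3, 7]
Step 2: The highest marginal utility is 19
Step 3: All 68 units go to that agent
Step 4: Total utility = 19 * 68 = 1292

1292


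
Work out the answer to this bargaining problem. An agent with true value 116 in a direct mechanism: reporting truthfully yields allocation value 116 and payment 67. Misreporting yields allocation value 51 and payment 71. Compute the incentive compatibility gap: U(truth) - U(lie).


Step 1: U(truth) = value - payment = 116 - 67 = 49
Step 2: U(lie) = allocation - payment = 51 - 71 = -20
Step 3: IC gap = 49 - (-20) = 69

69


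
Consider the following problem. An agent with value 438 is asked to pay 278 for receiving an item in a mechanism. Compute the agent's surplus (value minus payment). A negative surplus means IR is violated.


Step 1: Surplus = value - payment = 438 - 278 = 160
Step 2: IR is satisfied (surplus >= 0)

160


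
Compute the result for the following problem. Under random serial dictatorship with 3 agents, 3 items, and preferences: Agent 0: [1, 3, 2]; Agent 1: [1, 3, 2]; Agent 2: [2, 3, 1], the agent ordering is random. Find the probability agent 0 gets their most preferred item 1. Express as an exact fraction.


Step 1: Agent 0 wants item 1
Step 2: There are 6 possible orderings of agents
Step 3: In 3 orderings, agent 0 gets item 1
Step 4: Probability = 3/6 = 1/2

1/2


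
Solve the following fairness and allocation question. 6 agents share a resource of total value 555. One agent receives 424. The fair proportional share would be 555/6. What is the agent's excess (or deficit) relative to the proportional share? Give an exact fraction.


Step 1: Proportional share = 555/6 = 185/2
Step 2: Agent's actual allocation = 424
Step 3: Excess = 424 - 185/2 = 663/2

663/2


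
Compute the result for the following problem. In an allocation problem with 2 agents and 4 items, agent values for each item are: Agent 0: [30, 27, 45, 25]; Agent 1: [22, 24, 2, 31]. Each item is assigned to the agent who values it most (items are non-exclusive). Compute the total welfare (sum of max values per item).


Step 1: For each item, find the maximum value among all agents.
Step 2: Item 0 -> Agent 0 (value 30)
Step 3: Item 1 -> Agent 0 (value 27)
Step 4: Item 2 -> Agent 0 (value 45)
Step 5: Item 3 -> Agent 1 (value 31)
Step 6: Total welfare = 30 + 27 + 45 + 31 = 133

133


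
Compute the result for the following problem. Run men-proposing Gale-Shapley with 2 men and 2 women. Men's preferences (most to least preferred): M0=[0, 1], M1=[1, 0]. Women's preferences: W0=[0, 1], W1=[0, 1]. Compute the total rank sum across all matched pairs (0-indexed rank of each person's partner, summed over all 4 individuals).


Step 1: Run Gale-Shapley (men propose, women hold best offer):
  M0 proposes to W0; she accepts
  M1 proposes to W1; she accepts
Step 2: Final matching: W0-M0, W1-M1
Step 3: 0-indexed ranks (man's rank of his match, then woman's): 0 + 0 + 0 + 1
Step 4: Total rank sum = 1

1


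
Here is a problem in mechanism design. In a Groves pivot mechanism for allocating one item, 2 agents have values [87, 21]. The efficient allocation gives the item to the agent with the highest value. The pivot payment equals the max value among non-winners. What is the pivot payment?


Step 1: The efficient winner is agent 0 with value 87
Step 2: Other agents' values: [21]
Step 3: Pivot payment = max(others) = 21
Step 4: The winner pays 21

21


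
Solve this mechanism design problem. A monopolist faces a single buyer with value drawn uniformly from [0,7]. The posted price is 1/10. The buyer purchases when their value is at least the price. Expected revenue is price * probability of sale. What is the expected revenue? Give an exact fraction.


Step 1: Posted price r = 1/10, value support [0,7]
Step 2: P(v >= r) = (7 - 1/10)/7 = 69/70
Step 3: Expected revenue = r * P(v >= r) = 1/10 * 69/70
Step 4: Revenue = 69/700

69/700


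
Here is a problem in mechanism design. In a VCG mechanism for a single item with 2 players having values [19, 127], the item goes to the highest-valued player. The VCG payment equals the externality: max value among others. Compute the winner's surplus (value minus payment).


Step 1: The winner is the agent with the highest value: agent 1 with value 127
Step 2: Values of other agents: [19]
Step 3: VCG payment = max of others' values = 19
Step 4: Surplus = 127 - 19 = 108

108


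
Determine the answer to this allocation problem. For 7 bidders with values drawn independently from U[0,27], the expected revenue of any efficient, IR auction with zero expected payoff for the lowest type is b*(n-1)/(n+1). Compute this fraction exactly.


Step 1: By Revenue Equivalence, expected revenue = b*(n-1)/(n+1)
Step 2: Substituting n = 7, b = 27
Step 3: Revenue = 27*(7-1)/(7+1) = 27*6/8
Step 4: Revenue = 162/8 = 81/4

81/4


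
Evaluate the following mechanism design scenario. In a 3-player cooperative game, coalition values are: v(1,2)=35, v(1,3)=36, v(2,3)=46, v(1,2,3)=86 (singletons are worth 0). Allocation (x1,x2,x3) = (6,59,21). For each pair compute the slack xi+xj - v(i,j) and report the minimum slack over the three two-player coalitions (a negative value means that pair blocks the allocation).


Step 1: Slack for coalition (1,2): x1+x2 - v12 = 65 - 35 = 30
Step 2: Slack for coalition (1,3): x1+x3 - v13 = 27 - 36 = -9
Step 3: Slack for coalition (2,3): x2+x3 - v23 = 80 - 46 = 34
Step 4: Minimum slack = min(30, -9, 34) = -9, attained by (1,3); coalition (1,3) can block (slack < 0), so the allocation is not in the core

-9


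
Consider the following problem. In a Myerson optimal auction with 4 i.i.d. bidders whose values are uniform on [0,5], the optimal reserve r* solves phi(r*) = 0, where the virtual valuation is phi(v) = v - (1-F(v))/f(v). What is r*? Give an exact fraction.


Step 1: For U[0,5], F(v) = v/5 and f(v) = 1/5
Step 2: phi(v) = v - (1 - v/5)/(1/5) = v - (5 - v) = 2v - 5
Step 3: Set phi(r*) = 0: 2r* - 5 = 0
Step 4: r* = 5/2 (the number of bidders n = 4 does not enter)

5/2


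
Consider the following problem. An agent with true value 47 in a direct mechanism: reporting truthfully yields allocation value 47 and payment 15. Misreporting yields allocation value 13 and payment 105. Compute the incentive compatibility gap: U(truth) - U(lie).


Step 1: U(truth) = value - payment = 47 - 15 = 32
Step 2: U(lie) = allocation - payment = 13 - 105 = -92
Step 3: IC gap = 32 - (-92) = 124

124


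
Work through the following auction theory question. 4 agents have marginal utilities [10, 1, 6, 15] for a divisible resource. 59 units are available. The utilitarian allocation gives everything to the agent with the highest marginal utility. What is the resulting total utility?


Step 1: The marginal utilities are [10, 1, 6, 15]
Step 2: The highest marginal utility is 15
Step 3: All 59 units go to that agent
Step 4: Total utility = 15 * 59 = 885

885


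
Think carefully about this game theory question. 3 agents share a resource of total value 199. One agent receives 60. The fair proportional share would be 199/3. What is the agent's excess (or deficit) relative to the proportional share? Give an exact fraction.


Step 1: Proportional share = 199/3
Step 2: Agent's actual allocation = 60
Step 3: Excess = 60 - 199/3 = -19/3

-19/3


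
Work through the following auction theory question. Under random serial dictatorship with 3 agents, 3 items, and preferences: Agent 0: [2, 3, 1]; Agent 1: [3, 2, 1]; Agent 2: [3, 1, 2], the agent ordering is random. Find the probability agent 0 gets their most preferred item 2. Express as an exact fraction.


Step 1: Agent 0 wants item 2
Step 2: There are 6 possible orderings of agents
Step 3: In 5 orderings, agent 0 gets item 2
Step 4: Probability = 5/6

5/6


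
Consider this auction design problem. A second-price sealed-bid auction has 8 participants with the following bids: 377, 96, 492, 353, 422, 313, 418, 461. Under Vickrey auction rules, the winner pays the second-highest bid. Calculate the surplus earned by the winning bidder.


Step 1: Sort bids in descending order: 492, 461, 422, 418, 377, 353, 313, 96
Step 2: The winning bid is the highest: 492
Step 3: The payment equals the second-highest bid: 461
Step 4: Surplus = winner's bid - payment = 492 - 461 = 31

31


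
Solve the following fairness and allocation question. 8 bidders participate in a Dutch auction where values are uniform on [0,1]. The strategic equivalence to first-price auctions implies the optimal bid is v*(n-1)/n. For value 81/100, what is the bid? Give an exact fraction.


Step 1: Dutch auctions are strategically equivalent to first-price auctions
Step 2: The equilibrium bid is b(v) = v*(n-1)/n
Step 3: b = 81/100 * 7/8
Step 4: b = 567/800

567/800


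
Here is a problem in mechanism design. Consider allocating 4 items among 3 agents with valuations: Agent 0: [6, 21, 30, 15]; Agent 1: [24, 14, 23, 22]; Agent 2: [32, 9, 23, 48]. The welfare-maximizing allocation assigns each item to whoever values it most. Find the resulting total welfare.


Step 1: For each item, find the maximum value among all agents.
Step 2: Item 0 -> Agent 2 (value 32)
Step 3: Item 1 -> Agent 0 (value 21)
Step 4: Item 2 -> Agent 0 (value 30)
Step 5: Item 3 -> Agent 2 (value 48)
Step 6: Total welfare = 32 + 21 + 30 + 48 = 131

131


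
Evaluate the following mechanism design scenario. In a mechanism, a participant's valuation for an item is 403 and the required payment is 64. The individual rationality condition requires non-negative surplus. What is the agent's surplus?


Step 1: Surplus = value - payment = 403 - 64 = 339
Step 2: IR is satisfied (surplus >= 0)

339


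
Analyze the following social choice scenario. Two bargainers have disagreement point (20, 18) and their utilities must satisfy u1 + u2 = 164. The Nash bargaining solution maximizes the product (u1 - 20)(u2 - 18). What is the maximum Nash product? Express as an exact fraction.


Step 1: The Nash solution splits surplus symmetrically above the disagreement point
Step 2: u1 = (total + d1 - d2)/2 = (164 + 20 - 18)/2 = 83
Step 3: u2 = (total - d1 + d2)/2 = (164 - 20 + 18)/2 = 81
Step 4: Nash product = (83 - 20) * (81 - 18)
Step 5: = 63 * 63 = 3969

3969


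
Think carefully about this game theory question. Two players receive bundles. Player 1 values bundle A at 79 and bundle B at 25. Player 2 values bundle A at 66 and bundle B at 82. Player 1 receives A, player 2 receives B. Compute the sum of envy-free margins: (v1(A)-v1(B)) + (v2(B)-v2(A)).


Step 1: Player 1's margin = v1(A) - v1(B) = 79 - 25 = 54
Step 2: Player 2's margin = v2(B) - v2(A) = 82 - 66 = 16
Step 3: Total margin = 54 + 16 = 70

70


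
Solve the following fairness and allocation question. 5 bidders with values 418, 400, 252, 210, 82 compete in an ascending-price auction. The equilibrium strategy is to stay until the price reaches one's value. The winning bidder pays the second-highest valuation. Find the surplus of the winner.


Step 1: Identify the highest value: 418
Step 2: Identify the second-highest value: 400
Step 3: The final price = second-highest value = 400
Step 4: Surplus = 418 - 400 = 18

18


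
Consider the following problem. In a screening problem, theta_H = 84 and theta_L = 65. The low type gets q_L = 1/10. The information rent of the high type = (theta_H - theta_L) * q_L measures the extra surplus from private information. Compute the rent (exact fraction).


Step 1: theta_H - theta_L = 84 - 65 = 19
Step 2: Information rent = (theta_H - theta_L) * q_L
Step 3: = 19 * 1/10
Step 4: = 19/10

19/10


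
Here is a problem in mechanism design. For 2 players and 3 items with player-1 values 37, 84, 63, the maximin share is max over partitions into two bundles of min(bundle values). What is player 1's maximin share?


Step 1: Item values = 37, 84, 63
Step 2: Enumerate all 2-bundle partitions and take the smaller bundle:
  Partition 1: {37} vs {84,63} -> bundles 37, 147; min = 37
  Partition 2: {84} vs {37,63} -> bundles 84, 100; min = 84
  Partition 3: {63} vs {37,84} -> bundles 63, 121; min = 63
Step 3: MMS = max(37, 84, 63) = 84

84


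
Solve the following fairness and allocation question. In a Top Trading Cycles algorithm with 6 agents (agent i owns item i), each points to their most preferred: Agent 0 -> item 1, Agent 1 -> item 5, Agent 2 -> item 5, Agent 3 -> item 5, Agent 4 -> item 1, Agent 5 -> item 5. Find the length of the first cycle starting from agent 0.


Step 1: Trace the pointer graph from agent 0: 0 -> 1 -> 5 -> 5
Step 2: A cycle is detected when we revisit agent 5
Step 3: The cycle is: 5 -> 5
Step 4: Cycle length = 1

1


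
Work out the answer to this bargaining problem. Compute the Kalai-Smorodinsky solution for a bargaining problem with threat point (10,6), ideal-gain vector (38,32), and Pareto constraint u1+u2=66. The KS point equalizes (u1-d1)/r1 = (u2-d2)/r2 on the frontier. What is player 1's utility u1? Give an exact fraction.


Step 1: At the KS point, (u1-d1)/r1 = (u2-d2)/r2 = t and u1+u2 = 66
Step 2: u1 = d1 + r1*t and u2 = d2 + r2*t, so (d1 + r1*t) + (d2 + r2*t) = 66
Step 3: t = (66 - 10 - 6)/(38 + 32) = 50/70 = 5/7
Step 4: u1 = d1 + r1*t = 10 + 38 * 5/7 = 260/7
Step 5: (Check: u2 = d2 + r2*t = 202/7; u1+u2 = 260/7 + 202/7 = 66, on the frontier.)

260/7


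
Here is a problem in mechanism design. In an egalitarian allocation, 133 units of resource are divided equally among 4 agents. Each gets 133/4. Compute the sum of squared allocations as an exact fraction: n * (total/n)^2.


Step 1: Each agent's share = 133/4
Step 2: Square of each share = (133/4)^2 = 17689/16
Step 3: Sum of squares = 4 * 17689/16 = 17689/4

17689/4


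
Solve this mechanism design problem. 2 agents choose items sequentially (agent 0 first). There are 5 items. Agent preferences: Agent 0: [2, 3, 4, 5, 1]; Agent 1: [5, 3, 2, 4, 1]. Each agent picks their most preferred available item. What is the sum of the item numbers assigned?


Step 1: Agent 0 picks item 2
Step 2: Agent 1 picks item 5
Step 3: Sum = 2 + 5 = 7

7


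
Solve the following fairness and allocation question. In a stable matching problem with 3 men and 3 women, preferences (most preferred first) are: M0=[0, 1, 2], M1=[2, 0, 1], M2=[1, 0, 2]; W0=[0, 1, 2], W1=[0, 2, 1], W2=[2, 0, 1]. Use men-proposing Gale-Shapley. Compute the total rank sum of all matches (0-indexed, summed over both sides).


Step 1: Run Gale-Shapley (men propose, women hold best offer):
  M0 proposes to W0; she accepts
  M1 proposes to W2; she accepts
  M2 proposes to W1; she accepts
Step 2: Final matching: W0-M0, W1-M2, W2-M1
Step 3: 0-indexed ranks (man's rank of his match, then woman's): 0 + 0 + 0 + 1 + 0 + 2
Step 4: Total rank sum = 3

3


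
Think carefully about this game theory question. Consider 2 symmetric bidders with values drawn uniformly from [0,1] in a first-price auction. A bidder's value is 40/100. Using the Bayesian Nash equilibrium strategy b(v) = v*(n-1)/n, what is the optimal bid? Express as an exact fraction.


Step 1: The symmetric BNE bidding function is b(v) = v * (n-1) / n
Step 2: Substitute v = 2/5 and n = 2
Step 3: b = 2/5 * 1/2
Step 4: b = 1/5

1/5


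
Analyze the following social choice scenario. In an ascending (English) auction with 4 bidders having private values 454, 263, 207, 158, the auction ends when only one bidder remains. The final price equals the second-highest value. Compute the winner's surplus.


Step 1: Identify the highest value: 454
Step 2: Identify the second-highest value: 263
Step 3: The final price = second-highest value = 263
Step 4: Surplus = 454 - 263 = 191

191


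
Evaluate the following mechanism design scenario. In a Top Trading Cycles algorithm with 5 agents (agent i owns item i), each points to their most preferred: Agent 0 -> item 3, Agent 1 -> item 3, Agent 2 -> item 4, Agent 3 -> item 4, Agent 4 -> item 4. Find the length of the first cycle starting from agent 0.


Step 1: Trace the pointer graph from agent 0: 0 -> 3 -> 4 -> 4
Step 2: A cycle is detected when we revisit agent 4
Step 3: The cycle is: 4 -> 4
Step 4: Cycle length = 1

1


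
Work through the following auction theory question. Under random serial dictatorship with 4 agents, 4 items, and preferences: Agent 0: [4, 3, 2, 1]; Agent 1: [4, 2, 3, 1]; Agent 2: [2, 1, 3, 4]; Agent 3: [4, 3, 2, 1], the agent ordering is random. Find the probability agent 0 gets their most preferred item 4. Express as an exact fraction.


Step 1: Agent 0 wants item 4
Step 2: There are 24 possible orderings of agents
Step 3: In 8 orderings, agent 0 gets item 4
Step 4: Probability = 8/24 = 1/3

1/3


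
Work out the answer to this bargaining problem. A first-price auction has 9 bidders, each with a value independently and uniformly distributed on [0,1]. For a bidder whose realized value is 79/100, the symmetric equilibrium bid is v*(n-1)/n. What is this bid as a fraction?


Step 1: The symmetric BNE bidding function is b(v) = v * (n-1) / n
Step 2: Substitute v = 79/100 and n = 9
Step 3: b = 79/100 * 8/9
Step 4: b = 158/225

158/225


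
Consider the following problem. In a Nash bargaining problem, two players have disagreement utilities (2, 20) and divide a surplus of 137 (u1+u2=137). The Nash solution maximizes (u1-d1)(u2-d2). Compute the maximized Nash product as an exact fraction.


Step 1: The Nash solution splits surplus symmetrically above the disagreement point
Step 2: u1 = (total + d1 - d2)/2 = (137 + 2 - 20)/2 = 119/2
Step 3: u2 = (total - d1 + d2)/2 = (137 - 2 + 20)/2 = 155/2
Step 4: Nash product = (119/2 - 2) * (155/2 - 20)
Step 5: = 115/2 * 115/2 = 13225/4

13225/4


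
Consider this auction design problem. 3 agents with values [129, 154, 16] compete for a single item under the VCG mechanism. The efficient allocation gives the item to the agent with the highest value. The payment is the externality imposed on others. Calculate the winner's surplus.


Step 1: The winner is the agent with the highest value: agent 1 with value 154
Step 2: Values of other agents: [129, 16]
Step 3: VCG payment = max of others' values = 129
Step 4: Surplus = 154 - 129 = 25

25


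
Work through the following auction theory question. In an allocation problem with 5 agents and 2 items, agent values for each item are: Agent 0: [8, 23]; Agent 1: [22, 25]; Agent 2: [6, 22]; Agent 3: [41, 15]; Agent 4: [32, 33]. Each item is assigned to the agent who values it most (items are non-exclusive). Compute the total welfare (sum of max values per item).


Step 1: For each item, find the maximum value among all agents.
Step 2: Item 0 -> Agent 3 (value 41)
Step 3: Item 1 -> Agent 4 (value 33)
Step 4: Total welfare = 41 + 33 = 74

74


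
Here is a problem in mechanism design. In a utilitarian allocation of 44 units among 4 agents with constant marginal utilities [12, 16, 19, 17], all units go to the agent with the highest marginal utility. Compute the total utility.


Step 1: The marginal utilities are [12, 16, 19, 17]
Step 2: The highest marginal utility is 19
Step 3: All 44 units go to that agent
Step 4: Total utility = 19 * 44 = 836

836


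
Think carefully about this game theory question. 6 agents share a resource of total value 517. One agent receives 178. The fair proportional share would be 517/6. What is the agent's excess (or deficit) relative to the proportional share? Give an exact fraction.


Step 1: Proportional share = 517/6
Step 2: Agent's actual allocation = 178
Step 3: Excess = 178 - 517/6 = 551/6

551/6


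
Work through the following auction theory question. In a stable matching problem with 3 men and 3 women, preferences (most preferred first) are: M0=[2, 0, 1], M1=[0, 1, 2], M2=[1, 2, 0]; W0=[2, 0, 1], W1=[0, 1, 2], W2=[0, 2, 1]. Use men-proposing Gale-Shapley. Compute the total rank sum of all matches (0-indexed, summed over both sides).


Step 1: Run Gale-Shapley (men propose, women hold best offer):
  M0 proposes to W2; she accepts
  M1 proposes to W0; she accepts
  M2 proposes to W1; she accepts
Step 2: Final matching: W0-M1, W1-M2, W2-M0
Step 3: 0-indexed ranks (man's rank of his match, then woman's): 0 + 2 + 0 + 2 + 0 + 0
Step 4: Total rank sum = 4

4


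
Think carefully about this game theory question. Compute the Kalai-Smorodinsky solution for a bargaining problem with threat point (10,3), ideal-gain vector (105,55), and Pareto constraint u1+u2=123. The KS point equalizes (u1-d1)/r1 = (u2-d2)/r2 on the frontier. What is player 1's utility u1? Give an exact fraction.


Step 1: At the KS point, (u1-d1)/r1 = (u2-d2)/r2 = t and u1+u2 = 123
Step 2: u1 = d1 + r1*t and u2 = d2 + r2*t, so (d1 + r1*t) + (d2 + r2*t) = 123
Step 3: t = (123 - 10 - 3)/(105 + 55) = 110/160 = 11/16
Step 4: u1 = d1 + r1*t = 10 + 105 * 11/16 = 1315/16
Step 5: (Check: u2 = d2 + r2*t = 653/16; u1+u2 = 1315/16 + 653/16 = 123, on the frontier.)

1315/16


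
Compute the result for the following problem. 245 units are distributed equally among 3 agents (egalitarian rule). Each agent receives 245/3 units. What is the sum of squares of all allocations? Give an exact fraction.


Step 1: Each agent's share = 245/3
Step 2: Square of each share = (245/3)^2 = 60025/9
Step 3: Sum of squares = 3 * 60025/9 = 60025/3

60025/3


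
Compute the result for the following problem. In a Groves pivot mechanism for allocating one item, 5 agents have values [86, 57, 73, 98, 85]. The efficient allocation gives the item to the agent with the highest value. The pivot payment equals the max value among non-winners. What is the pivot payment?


Step 1: The efficient winner is agent 3 with value 98
Step 2: Other agents' values: [86, 57, 73, 85]
Step 3: Pivot payment = max(others) = 86
Step 4: The winner pays 86

86


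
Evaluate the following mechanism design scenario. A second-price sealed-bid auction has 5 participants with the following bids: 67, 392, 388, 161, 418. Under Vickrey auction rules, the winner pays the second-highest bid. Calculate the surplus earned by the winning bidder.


Step 1: Sort bids in descending order: 418, 392, 388, 161, 67
Step 2: The winning bid is the highest: 418
Step 3: The payment equals the second-highest bid: 392
Step 4: Surplus = winner's bid - payment = 418 - 392 = 26

26


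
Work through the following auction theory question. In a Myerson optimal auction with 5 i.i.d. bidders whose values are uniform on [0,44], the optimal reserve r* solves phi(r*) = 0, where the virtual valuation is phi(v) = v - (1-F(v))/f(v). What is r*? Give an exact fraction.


Step 1: For U[0,44], F(v) = v/44 and f(v) = 1/44
Step 2: phi(v) = v - (1 - v/44)/(1/44) = v - (44 - v) = 2v - 44
Step 3: Set phi(r*) = 0: 2r* - 44 = 0
Step 4: r* = 44/2 = 22 (the number of bidders n = 5 does not enter)

22


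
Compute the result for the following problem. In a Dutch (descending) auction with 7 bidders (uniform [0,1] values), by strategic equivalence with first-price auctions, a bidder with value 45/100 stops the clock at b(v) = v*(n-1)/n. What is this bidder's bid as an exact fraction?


Step 1: Dutch auctions are strategically equivalent to first-price auctions
Step 2: The equilibrium bid is b(v) = v*(n-1)/n
Step 3: b = 9/20 * 6/7
Step 4: b = 27/70

27/70


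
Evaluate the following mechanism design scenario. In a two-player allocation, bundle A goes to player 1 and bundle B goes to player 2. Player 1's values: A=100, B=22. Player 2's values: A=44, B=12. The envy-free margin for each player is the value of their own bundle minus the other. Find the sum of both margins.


Step 1: Player 1's margin = v1(A) - v1(B) = 100 - 22 = 78
Step 2: Player 2's margin = v2(B) - v2(A) = 12 - 44 = -32
Step 3: Total margin = 78 + -32 = 46

46


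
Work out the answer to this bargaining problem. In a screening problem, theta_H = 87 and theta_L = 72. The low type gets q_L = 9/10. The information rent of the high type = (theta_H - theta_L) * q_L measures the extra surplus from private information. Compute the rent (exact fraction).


Step 1: theta_H - theta_L = 87 - 72 = 15
Step 2: Information rent = (theta_H - theta_L) * q_L
Step 3: = 15 * 9/10
Step 4: = 27/2

27/2


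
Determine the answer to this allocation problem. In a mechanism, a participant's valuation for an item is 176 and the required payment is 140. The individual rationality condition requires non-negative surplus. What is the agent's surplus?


Step 1: Surplus = value - payment = 176 - 140 = 36
Step 2: IR is satisfied (surplus >= 0)

36


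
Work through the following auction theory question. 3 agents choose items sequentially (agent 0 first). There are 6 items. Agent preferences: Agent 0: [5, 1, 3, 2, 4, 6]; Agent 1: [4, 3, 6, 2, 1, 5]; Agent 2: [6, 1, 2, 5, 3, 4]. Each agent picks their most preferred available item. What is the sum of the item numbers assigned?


Step 1: Agent 0 picks item 5
Step 2: Agent 1 picks item 4
Step 3: Agent 2 picks item 6
Step 4: Sum = 5 + 4 + 6 = 15

15


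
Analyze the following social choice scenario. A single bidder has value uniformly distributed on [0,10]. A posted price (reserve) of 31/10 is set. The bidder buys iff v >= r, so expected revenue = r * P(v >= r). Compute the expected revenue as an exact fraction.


Step 1: Posted price r = 31/10, value support [0,10]
Step 2: P(v >= r) = (10 - 31/10)/10 = 69/100
Step 3: Expected revenue = r * P(v >= r) = 31/10 * 69/100
Step 4: Revenue = 2139/1000

2139/1000


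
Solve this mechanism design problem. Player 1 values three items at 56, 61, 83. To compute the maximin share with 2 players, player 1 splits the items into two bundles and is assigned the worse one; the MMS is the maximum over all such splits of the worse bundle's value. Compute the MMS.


Step 1: Item values = 56, 61, 83
Step 2: Enumerate all 2-bundle partitions and take the smaller bundle:
  Partition 1: {56} vs {61,83} -> bundles 56, 144; min = 56
  Partition 2: {61} vs {56,83} -> bundles 61, 139; min = 61
  Partition 3: {83} vs {56,61} -> bundles 83, 117; min = 83
Step 3: MMS = max(56, 61, 83) = 83

83


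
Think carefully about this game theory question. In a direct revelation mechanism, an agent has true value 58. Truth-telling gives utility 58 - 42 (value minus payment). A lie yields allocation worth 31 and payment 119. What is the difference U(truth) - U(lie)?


Step 1: U(truth) = value - payment = 58 - 42 = 16
Step 2: U(lie) = allocation - payment = 31 - 119 = -88
Step 3: IC gap = 16 - (-88) = 104

104


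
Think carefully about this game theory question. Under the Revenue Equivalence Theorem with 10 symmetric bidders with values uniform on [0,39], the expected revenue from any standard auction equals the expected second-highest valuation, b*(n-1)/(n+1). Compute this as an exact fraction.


Step 1: By Revenue Equivalence, expected revenue = b*(n-1)/(n+1)
Step 2: Substituting n = 10, b = 39
Step 3: Revenue = 39*(10-1)/(10+1) = 39*9/11
Step 4: Revenue = 351/11

351/11


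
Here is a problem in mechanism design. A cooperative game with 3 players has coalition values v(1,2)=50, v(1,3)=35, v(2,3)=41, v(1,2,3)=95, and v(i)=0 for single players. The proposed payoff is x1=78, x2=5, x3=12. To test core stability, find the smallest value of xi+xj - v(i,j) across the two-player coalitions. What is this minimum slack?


Step 1: Slack for coalition (1,2): x1+x2 - v12 = 83 - 50 = 33
Step 2: Slack for coalition (1,3): x1+x3 - v13 = 90 - 35 = 55
Step 3: Slack for coalition (2,3): x2+x3 - v23 = 17 - 41 = -24
Step 4: Minimum slack = min(33, 55, -24) = -24, attained by (2,3); coalition (2,3) can block (slack < 0), so the allocation is not in the core

-24


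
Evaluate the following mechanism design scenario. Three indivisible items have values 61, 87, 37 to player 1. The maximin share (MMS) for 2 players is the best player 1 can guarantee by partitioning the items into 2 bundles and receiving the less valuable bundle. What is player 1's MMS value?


Step 1: Item values = 61, 87, 37
Step 2: Enumerate all 2-bundle partitions and take the smaller bundle:
  Partition 1: {61} vs {87,37} -> bundles 61, 124; min = 61
  Partition 2: {87} vs {61,37} -> bundles 87, 98; min = 87
  Partition 3: {37} vs {61,87} -> bundles 37, 148; min = 37
Step 3: MMS = max(61, 87, 37) = 87

87


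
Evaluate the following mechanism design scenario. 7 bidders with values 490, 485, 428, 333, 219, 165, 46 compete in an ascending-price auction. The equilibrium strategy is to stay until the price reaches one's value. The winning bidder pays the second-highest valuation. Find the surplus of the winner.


Step 1: Identify the highest value: 490
Step 2: Identify the second-highest value: 485
Step 3: The final price = second-highest value = 485
Step 4: Surplus = 490 - 485 = 5

5


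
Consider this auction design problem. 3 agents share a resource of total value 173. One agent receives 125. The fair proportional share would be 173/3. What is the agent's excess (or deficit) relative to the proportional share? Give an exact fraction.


Step 1: Proportional share = 173/3
Step 2: Agent's actual allocation = 125
Step 3: Excess = 125 - 173/3 = 202/3

202/3


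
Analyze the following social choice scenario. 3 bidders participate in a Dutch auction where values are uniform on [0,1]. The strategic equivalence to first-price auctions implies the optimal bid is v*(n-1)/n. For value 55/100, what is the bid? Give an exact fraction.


Step 1: Dutch auctions are strategically equivalent to first-price auctions
Step 2: The equilibrium bid is b(v) = v*(n-1)/n
Step 3: b = 11/20 * 2/3
Step 4: b = 11/30

11/30


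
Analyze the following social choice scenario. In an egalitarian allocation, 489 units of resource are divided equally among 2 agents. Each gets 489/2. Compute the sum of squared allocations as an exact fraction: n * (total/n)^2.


Step 1: Each agent's share = 489/2
Step 2: Square of each share = (489/2)^2 = 239121/4
Step 3: Sum of squares = 2 * 239121/4 = 239121/2

239121/2


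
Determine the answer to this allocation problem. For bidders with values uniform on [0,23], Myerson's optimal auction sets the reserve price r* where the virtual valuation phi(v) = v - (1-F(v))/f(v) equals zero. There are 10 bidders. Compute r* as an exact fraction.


Step 1: For U[0,23], F(v) = v/23 and f(v) = 1/23
Step 2: phi(v) = v - (1 - v/23)/(1/23) = v - (23 - v) = 2v - 23
Step 3: Set phi(r*) = 0: 2r* - 23 = 0
Step 4: r* = 23/2 (the number of bidders n = 10 does not enter)

23/2


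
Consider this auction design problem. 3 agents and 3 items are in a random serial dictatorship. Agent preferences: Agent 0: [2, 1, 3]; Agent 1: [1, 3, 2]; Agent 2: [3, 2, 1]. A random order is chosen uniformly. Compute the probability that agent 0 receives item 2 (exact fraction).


Step 1: Agent 0 wants item 2
Step 2: There are 6 possible orderings of agents
Step 3: In 6 orderings, agent 0 gets item 2
Step 4: Probability = 6/6 = 1

1
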